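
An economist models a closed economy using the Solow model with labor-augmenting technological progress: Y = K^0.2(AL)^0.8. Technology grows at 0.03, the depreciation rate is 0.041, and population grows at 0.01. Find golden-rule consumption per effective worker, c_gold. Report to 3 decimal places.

Break-even investment rate: n + g + δ = 0.01 + 0.03 + 0.041 = 0.081.
Maximizing c = f(k) − (n+g+δ)·k gives f'(k) = n+g+δ, i.e. 0.2·k^(0.2−1) = 0.081, so k_gold = (0.2/0.081)^(1/0.8) ≈ 3.0951.
y_gold = 3.0951^0.2 ≈ 1.2535.
c_gold = y_gold − (n+g+δ)·k_gold = 1.2535 − 0.081·3.0951 ≈ 1.0028.

c_gold ≈ 1.003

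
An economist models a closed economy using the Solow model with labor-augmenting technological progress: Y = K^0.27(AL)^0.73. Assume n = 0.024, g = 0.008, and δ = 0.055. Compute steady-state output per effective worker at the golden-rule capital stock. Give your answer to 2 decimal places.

Break-even investment rate: n + g + δ = 0.024 + 0.008 + 0.055 = 0.087.
Setting f'(k) = n+g+δ gives 0.27·k^(0.27−1) = 0.087, hence k_gold = (0.27/0.087)^(1/0.73) ≈ 4.7180.
Output: y_gold = k_gold^0.27 = 4.7180^0.27 ≈ 1.5203.

y_gold ≈ 1.52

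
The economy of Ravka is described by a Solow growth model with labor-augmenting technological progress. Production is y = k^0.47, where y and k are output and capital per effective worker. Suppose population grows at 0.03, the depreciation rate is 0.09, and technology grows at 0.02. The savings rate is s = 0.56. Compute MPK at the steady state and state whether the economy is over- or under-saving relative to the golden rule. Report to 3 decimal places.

over-saving; MPK ≈ 0.117

The effective depreciation rate is n + g + δ = 0.03 + 0.02 + 0.09 = 0.14.
Steady-state k*: s·k^0.47 = 0.14·k gives k* = (0.56/0.14)^(1/0.53) ≈ 13.6761.
MPK = 0.47·13.6761^(-0.53) ≈ 0.1175.
MPK < n+g+δ = 0.14, so the economy is dynamically inefficient (over-saving).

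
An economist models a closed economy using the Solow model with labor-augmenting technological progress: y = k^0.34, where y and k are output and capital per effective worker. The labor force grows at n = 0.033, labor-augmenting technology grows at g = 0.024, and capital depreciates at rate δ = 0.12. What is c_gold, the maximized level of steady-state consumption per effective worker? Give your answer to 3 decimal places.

Break-even investment rate: n + g + δ = 0.033 + 0.024 + 0.12 = 0.177.
At the golden rule the marginal product of capital equals n+g+δ: 0.34·k^(0.34−1) = 0.177. Solving, k_gold = (0.34/0.177)^(1/0.66) ≈ 2.6888.
y_gold = 2.6888^0.34 ≈ 1.3997.
c_gold = y_gold − (n+g+δ)·k_gold = 1.3997 − 0.177·2.6888 ≈ 0.9238.

c_gold ≈ 0.924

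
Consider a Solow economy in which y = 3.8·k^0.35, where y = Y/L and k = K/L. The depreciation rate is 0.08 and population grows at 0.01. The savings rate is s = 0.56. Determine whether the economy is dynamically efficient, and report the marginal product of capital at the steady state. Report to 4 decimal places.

dynamically inefficient; MPK ≈ 0.0563

n + δ = 0.01 + 0.08 = 0.09.
Steady-state k*: s·A·k^0.35 = 0.09·k gives k* = (0.56·3.8/0.09)^(1/0.65) ≈ 129.8462.
MPK = 0.35·3.8·129.8462^(-0.65) ≈ 0.0563.
MPK < n+δ = 0.09, so the economy is dynamically inefficient (over-saving).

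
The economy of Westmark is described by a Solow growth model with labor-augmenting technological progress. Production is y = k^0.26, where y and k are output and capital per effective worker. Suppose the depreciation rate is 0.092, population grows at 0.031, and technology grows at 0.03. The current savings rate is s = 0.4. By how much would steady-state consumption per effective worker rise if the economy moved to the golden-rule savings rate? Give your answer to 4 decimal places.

Δc ≈ 0.0505

Break-even investment rate: n + g + δ = 0.031 + 0.03 + 0.092 = 0.153.
Current steady state (s = 0.4): k* = (0.4/0.153)^(1/0.74) ≈ 3.6645, y* = 3.6645^0.26 ≈ 1.4017, c* = (1−0.4)·1.4017 ≈ 0.8410.
At the golden rule the marginal product of capital equals n+g+δ: 0.26·k^(0.26−1) = 0.153. Solving, k_gold = (0.26/0.153)^(1/0.74) ≈ 2.0473.
y_gold = 2.0473^0.26 ≈ 1.2048, c_gold = y_gold − 0.153·k_gold ≈ 0.8915.
Gain: Δc = 0.8915 − 0.8410 ≈ 0.0505.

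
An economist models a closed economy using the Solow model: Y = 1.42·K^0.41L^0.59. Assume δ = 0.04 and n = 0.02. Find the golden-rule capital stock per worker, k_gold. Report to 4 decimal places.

k_gold ≈ 47.0703

Break-even investment rate: n + δ = 0.02 + 0.04 = 0.06.
Golden rule sets MPK = n+δ: 0.41·1.42·k^(0.41−1) = 0.06, so k_gold = (0.41·1.42/0.06)^(1/0.59) ≈ 47.0703.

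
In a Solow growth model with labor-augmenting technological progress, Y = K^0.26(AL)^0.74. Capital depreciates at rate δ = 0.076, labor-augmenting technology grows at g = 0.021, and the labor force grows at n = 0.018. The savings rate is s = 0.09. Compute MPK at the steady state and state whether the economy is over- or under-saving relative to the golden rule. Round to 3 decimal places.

The effective depreciation rate is n + g + δ = 0.018 + 0.021 + 0.076 = 0.115.
Steady-state k*: s·k^0.26 = 0.115·k gives k* = (0.09/0.115)^(1/0.74) ≈ 0.7180.
MPK = 0.26·0.7180^(-0.74) ≈ 0.3322.
MPK > n+g+δ = 0.115, so the economy is dynamically efficient (under-saving).

under-saving; MPK ≈ 0.332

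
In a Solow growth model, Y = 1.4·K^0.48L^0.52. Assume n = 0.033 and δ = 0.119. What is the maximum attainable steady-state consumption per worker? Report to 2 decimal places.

c_gold ≈ 2.87

n + δ = 0.033 + 0.119 = 0.152.
Maximizing c = f(k) − (n+δ)·k gives f'(k) = n+δ, i.e. 0.48·1.4·k^(0.48−1) = 0.152, so k_gold = (0.48·1.4/0.152)^(1/0.52) ≈ 17.4339.
y_gold = 1.4·17.4339^0.48 ≈ 5.5207.
c_gold = y_gold − (n+δ)·k_gold = 5.5207 − 0.152·17.4339 ≈ 2.8708.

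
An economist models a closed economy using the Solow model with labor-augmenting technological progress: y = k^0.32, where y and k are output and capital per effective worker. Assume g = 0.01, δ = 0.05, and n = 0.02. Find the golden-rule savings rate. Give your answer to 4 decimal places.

The effective depreciation rate is n + g + δ = 0.02 + 0.01 + 0.05 = 0.08.
At the golden rule MPK = n+g+δ, and in any Cobb-Douglas steady state s = (n+g+δ)·k/y = MPK·k/y = capital's share 0.32.

s_gold = 0.3200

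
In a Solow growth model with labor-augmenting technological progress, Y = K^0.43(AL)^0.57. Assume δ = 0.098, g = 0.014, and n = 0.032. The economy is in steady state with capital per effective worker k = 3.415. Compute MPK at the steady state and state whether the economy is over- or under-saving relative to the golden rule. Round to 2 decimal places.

The effective depreciation rate is n + g + δ = 0.032 + 0.014 + 0.098 = 0.144.
MPK = 0.43·k^(0.43−1) = 0.43·3.415^(-0.57) ≈ 0.2135.
MPK > 0.144, so the economy is dynamically efficient (under-saving).

under-saving; MPK ≈ 0.21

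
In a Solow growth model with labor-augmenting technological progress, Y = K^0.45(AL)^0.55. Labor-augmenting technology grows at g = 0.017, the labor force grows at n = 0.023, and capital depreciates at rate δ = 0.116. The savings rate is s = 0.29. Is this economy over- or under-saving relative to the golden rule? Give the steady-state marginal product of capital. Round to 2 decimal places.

n + g + δ = 0.023 + 0.017 + 0.116 = 0.156.
Steady-state k*: s·k^0.45 = 0.156·k gives k* = (0.29/0.156)^(1/0.55) ≈ 3.0874.
MPK = 0.45·3.0874^(-0.55) ≈ 0.2421.
MPK > n+g+δ = 0.156, so the economy is dynamically efficient (under-saving).

under-saving; MPK ≈ 0.24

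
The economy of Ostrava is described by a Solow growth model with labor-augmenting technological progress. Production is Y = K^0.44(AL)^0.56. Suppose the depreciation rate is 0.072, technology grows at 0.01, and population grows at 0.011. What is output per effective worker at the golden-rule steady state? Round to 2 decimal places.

y_gold ≈ 3.39

Capital per effective worker breaks even when investment replaces (n + g + δ)·k; here n + g + δ = 0.093.
Golden rule sets MPK = n+g+δ: 0.44·k^(0.44−1) = 0.093, so k_gold = (0.44/0.093)^(1/0.56) ≈ 16.0436.
Output: y_gold = k_gold^0.44 = 16.0436^0.44 ≈ 3.3910.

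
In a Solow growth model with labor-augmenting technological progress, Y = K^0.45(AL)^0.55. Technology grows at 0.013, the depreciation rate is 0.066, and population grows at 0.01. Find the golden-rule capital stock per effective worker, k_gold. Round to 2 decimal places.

k_gold ≈ 19.04

The effective depreciation rate is n + g + δ = 0.01 + 0.013 + 0.066 = 0.089.
At the golden rule the marginal product of capital equals n+g+δ: 0.45·k^(0.45−1) = 0.089. Solving, k_gold = (0.45/0.089)^(1/0.55) ≈ 19.0405.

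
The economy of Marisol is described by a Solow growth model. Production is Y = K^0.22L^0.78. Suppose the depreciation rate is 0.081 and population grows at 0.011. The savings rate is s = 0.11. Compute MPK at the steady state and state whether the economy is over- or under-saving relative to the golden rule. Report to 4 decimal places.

n + δ = 0.011 + 0.081 = 0.092.
Steady-state k*: s·k^0.22 = 0.092·k gives k* = (0.11/0.092)^(1/0.78) ≈ 1.2575.
MPK = 0.22·1.2575^(-0.78) ≈ 0.1840.
MPK > n+δ = 0.092, so the economy is dynamically efficient (under-saving).

under-saving; MPK ≈ 0.1840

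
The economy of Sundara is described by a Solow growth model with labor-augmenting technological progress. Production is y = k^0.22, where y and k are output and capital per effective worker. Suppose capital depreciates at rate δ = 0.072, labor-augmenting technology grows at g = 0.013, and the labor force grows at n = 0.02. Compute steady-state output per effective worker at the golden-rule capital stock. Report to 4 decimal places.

y_gold ≈ 1.2320

The effective depreciation rate is n + g + δ = 0.02 + 0.013 + 0.072 = 0.105.
Golden rule sets MPK = n+g+δ: 0.22·k^(0.22−1) = 0.105, so k_gold = (0.22/0.105)^(1/0.78) ≈ 2.5813.
Output: y_gold = k_gold^0.22 = 2.5813^0.22 ≈ 1.2320.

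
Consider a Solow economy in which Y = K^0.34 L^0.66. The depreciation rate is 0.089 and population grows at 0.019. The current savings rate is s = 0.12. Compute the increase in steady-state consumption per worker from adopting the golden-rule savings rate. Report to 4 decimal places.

Δc ≈ 0.2625

n + δ = 0.019 + 0.089 = 0.108.
Current steady state (s = 0.12): k* = (0.12/0.108)^(1/0.66) ≈ 1.1731, y* = 1.1731^0.34 ≈ 1.0558, c* = (1−0.12)·1.0558 ≈ 0.9291.
At the golden rule the marginal product of capital equals n+δ: 0.34·k^(0.34−1) = 0.108. Solving, k_gold = (0.34/0.108)^(1/0.66) ≈ 5.6837.
y_gold = 5.6837^0.34 ≈ 1.8054, c_gold = y_gold − 0.108·k_gold ≈ 1.1916.
Gain: Δc = 1.1916 − 0.9291 ≈ 0.2625.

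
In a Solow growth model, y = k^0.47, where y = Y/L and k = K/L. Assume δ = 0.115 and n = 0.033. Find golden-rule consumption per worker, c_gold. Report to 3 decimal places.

c_gold ≈ 1.477

n + δ = 0.033 + 0.115 = 0.148.
Setting f'(k) = n+δ gives 0.47·k^(0.47−1) = 0.148, hence k_gold = (0.47/0.148)^(1/0.53) ≈ 8.8483.
y_gold = 8.8483^0.47 ≈ 2.7863.
c_gold = y_gold − (n+δ)·k_gold = 2.7863 − 0.148·8.8483 ≈ 1.4767.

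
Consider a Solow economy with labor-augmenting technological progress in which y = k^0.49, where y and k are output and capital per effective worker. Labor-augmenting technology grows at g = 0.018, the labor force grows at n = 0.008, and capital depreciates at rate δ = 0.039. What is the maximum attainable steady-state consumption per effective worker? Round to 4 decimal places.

c_gold ≈ 3.5518

The effective depreciation rate is n + g + δ = 0.008 + 0.018 + 0.039 = 0.065.
Setting f'(k) = n+g+δ gives 0.49·k^(0.49−1) = 0.065, hence k_gold = (0.49/0.065)^(1/0.51) ≈ 52.5004.
y_gold = 52.5004^0.49 ≈ 6.9643.
c_gold = y_gold − (n+g+δ)·k_gold = 6.9643 − 0.065·52.5004 ≈ 3.5518.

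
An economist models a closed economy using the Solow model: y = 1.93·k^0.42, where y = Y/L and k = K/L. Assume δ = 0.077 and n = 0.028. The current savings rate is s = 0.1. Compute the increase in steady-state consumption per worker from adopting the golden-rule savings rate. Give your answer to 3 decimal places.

Δc ≈ 2.218

Capital per worker breaks even when investment replaces (n + δ)·k; here n + δ = 0.105.
Current steady state (s = 0.1): k* = (0.1·1.93/0.105)^(1/0.58) ≈ 2.8563, y* = 1.93·2.8563^0.42 ≈ 2.9991, c* = (1−0.1)·2.9991 ≈ 2.6992.
At the golden rule the marginal product of capital equals n+δ: 0.42·1.93·k^(0.42−1) = 0.105. Solving, k_gold = (0.42·1.93/0.105)^(1/0.58) ≈ 33.9137.
y_gold = 1.93·33.9137^0.42 ≈ 8.4784, c_gold = y_gold − 0.105·k_gold ≈ 4.9175.
Gain: Δc = 4.9175 − 2.6992 ≈ 2.2183.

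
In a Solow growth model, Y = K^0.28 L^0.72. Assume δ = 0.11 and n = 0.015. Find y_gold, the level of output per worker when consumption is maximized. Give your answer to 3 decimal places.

y_gold ≈ 1.368

The effective depreciation rate is n + δ = 0.015 + 0.11 = 0.125.
Golden rule sets MPK = n+δ: 0.28·k^(0.28−1) = 0.125, so k_gold = (0.28/0.125)^(1/0.72) ≈ 3.0652.
Output: y_gold = k_gold^0.28 = 3.0652^0.28 ≈ 1.3684.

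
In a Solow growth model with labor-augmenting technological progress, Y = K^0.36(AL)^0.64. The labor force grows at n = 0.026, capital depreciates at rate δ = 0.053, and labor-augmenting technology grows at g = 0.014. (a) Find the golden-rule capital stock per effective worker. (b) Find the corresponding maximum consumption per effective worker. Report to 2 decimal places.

Capital per effective worker breaks even when investment replaces (n + g + δ)·k; here n + g + δ = 0.093.
Setting f'(k) = n+g+δ gives 0.36·k^(0.36−1) = 0.093, hence k_gold = (0.36/0.093)^(1/0.64) ≈ 8.2883.
y_gold = 8.2883^0.36 ≈ 2.1412; c_gold = y_gold − 0.093·k_gold ≈ 1.3703.

(a) k_gold ≈ 8.29; (b) c_gold ≈ 1.37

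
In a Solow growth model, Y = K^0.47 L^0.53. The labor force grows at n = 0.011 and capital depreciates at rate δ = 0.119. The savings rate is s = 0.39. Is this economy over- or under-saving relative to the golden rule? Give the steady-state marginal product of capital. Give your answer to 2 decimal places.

under-saving; MPK ≈ 0.16

n + δ = 0.011 + 0.119 = 0.13.
Steady-state k*: s·k^0.47 = 0.13·k gives k* = (0.39/0.13)^(1/0.53) ≈ 7.9475.
MPK = 0.47·7.9475^(-0.53) ≈ 0.1567.
MPK > n+δ = 0.13, so the economy is dynamically efficient (under-saving).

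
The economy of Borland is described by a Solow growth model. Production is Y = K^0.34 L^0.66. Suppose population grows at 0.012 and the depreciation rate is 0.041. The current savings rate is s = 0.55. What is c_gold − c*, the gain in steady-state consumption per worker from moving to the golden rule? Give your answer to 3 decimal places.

Capital per worker breaks even when investment replaces (n + δ)·k; here n + δ = 0.053.
Current steady state (s = 0.55): k* = (0.55/0.053)^(1/0.66) ≈ 34.6358, y* = 34.6358^0.34 ≈ 3.3376, c* = (1−0.55)·3.3376 ≈ 1.5019.
Golden rule sets MPK = n+δ: 0.34·k^(0.34−1) = 0.053, so k_gold = (0.34/0.053)^(1/0.66) ≈ 16.7122.
y_gold = 16.7122^0.34 ≈ 2.6051, c_gold = y_gold − 0.053·k_gold ≈ 1.7194.
Gain: Δc = 1.7194 − 1.5019 ≈ 0.2175.

Δc ≈ 0.217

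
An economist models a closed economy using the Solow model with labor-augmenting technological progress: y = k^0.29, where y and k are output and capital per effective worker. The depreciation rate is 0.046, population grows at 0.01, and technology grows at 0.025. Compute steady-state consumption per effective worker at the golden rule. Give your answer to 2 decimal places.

The effective depreciation rate is n + g + δ = 0.01 + 0.025 + 0.046 = 0.081.
Setting f'(k) = n+g+δ gives 0.29·k^(0.29−1) = 0.081, hence k_gold = (0.29/0.081)^(1/0.71) ≈ 6.0278.
y_gold = 6.0278^0.29 ≈ 1.6836.
c_gold = y_gold − (n+g+δ)·k_gold = 1.6836 − 0.081·6.0278 ≈ 1.1954.

c_gold ≈ 1.20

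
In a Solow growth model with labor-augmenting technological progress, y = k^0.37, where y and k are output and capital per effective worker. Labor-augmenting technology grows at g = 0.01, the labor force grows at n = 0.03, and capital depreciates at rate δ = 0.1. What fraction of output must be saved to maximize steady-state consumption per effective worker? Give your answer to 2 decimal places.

s_gold = 0.37

Break-even investment rate: n + g + δ = 0.03 + 0.01 + 0.1 = 0.14.
At the golden rule MPK = n+g+δ, and in any Cobb-Douglas steady state s = (n+g+δ)·k/y = MPK·k/y = capital's share 0.37.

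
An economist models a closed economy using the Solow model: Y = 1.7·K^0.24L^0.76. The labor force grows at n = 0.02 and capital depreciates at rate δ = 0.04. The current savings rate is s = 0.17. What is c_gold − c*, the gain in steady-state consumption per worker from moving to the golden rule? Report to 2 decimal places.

Capital per worker breaks even when investment replaces (n + δ)·k; here n + δ = 0.06.
Current steady state (s = 0.17): k* = (0.17·1.7/0.06)^(1/0.76) ≈ 7.9132, y* = 1.7·7.9132^0.24 ≈ 2.7929, c* = (1−0.17)·2.7929 ≈ 2.3181.
Golden rule sets MPK = n+δ: 0.24·1.7·k^(0.24−1) = 0.06, so k_gold = (0.24·1.7/0.06)^(1/0.76) ≈ 12.4568.
y_gold = 1.7·12.4568^0.24 ≈ 3.1142, c_gold = y_gold − 0.06·k_gold ≈ 2.3668.
Gain: Δc = 2.3668 − 2.3181 ≈ 0.0487.

Δc ≈ 0.05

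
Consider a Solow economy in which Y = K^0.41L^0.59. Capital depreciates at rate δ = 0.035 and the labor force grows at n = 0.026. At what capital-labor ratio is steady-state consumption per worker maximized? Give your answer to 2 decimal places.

The effective depreciation rate is n + δ = 0.026 + 0.035 = 0.061.
Golden rule sets MPK = n+δ: 0.41·k^(0.41−1) = 0.061, so k_gold = (0.41/0.061)^(1/0.59) ≈ 25.2618.

k_gold ≈ 25.26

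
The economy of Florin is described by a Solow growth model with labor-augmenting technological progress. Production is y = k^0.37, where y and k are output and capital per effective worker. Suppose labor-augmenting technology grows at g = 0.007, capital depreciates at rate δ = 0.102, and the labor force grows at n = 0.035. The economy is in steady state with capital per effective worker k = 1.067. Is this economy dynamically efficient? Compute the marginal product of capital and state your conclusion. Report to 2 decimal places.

The effective depreciation rate is n + g + δ = 0.035 + 0.007 + 0.102 = 0.144.
MPK = 0.37·k^(0.37−1) = 0.37·1.067^(-0.63) ≈ 0.3552.
MPK > 0.144, so the economy is dynamically efficient (under-saving).

dynamically efficient; MPK ≈ 0.36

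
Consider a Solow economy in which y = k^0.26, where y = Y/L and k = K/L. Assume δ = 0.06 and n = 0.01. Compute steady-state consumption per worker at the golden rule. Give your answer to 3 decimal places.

c_gold ≈ 1.173

Break-even investment rate: n + δ = 0.01 + 0.06 = 0.07.
Golden rule sets MPK = n+δ: 0.26·k^(0.26−1) = 0.07, so k_gold = (0.26/0.07)^(1/0.74) ≈ 5.8898.
y_gold = 5.8898^0.26 ≈ 1.5857.
c_gold = y_gold − (n+δ)·k_gold = 1.5857 − 0.07·5.8898 ≈ 1.1734.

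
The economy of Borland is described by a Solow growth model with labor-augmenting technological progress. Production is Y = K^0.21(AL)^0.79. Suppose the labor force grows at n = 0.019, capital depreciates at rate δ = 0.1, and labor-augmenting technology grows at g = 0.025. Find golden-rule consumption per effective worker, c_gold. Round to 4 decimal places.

c_gold ≈ 0.8733

Capital per effective worker breaks even when investment replaces (n + g + δ)·k; here n + g + δ = 0.144.
Maximizing c = f(k) − (n+g+δ)·k gives f'(k) = n+g+δ, i.e. 0.21·k^(0.21−1) = 0.144, so k_gold = (0.21/0.144)^(1/0.79) ≈ 1.6122.
y_gold = 1.6122^0.21 ≈ 1.1055.
c_gold = y_gold − (n+g+δ)·k_gold = 1.1055 − 0.144·1.6122 ≈ 0.8733.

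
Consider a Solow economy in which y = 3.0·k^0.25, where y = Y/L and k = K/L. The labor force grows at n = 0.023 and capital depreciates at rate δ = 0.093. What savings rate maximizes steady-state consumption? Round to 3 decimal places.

Capital per worker breaks even when investment replaces (n + δ)·k; here n + δ = 0.116.
At the golden rule MPK = n+δ, and in any Cobb-Douglas steady state s = (n+δ)·k/y = MPK·k/y = capital's share 0.25.

s_gold = 0.250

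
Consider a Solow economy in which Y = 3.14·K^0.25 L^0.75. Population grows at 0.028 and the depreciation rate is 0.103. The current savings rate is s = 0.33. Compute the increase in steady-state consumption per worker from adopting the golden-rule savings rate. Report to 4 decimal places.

Δc ≈ 0.0858

Capital per worker breaks even when investment replaces (n + δ)·k; here n + δ = 0.131.
Current steady state (s = 0.33): k* = (0.33·3.14/0.131)^(1/0.75) ≈ 15.7602, y* = 3.14·15.7602^0.25 ≈ 6.2563, c* = (1−0.33)·6.2563 ≈ 4.1917.
Maximizing c = f(k) − (n+δ)·k gives f'(k) = n+δ, i.e. 0.25·3.14·k^(0.25−1) = 0.131, so k_gold = (0.25·3.14/0.131)^(1/0.75) ≈ 10.8842.
y_gold = 3.14·10.8842^0.25 ≈ 5.7033, c_gold = y_gold − 0.131·k_gold ≈ 4.2775.
Gain: Δc = 4.2775 − 4.1917 ≈ 0.0858.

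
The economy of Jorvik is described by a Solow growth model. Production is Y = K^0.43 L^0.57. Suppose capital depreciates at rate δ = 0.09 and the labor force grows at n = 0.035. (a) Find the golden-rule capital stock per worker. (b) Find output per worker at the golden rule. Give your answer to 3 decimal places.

(a) k_gold ≈ 8.736; (b) y_gold ≈ 2.540

Break-even investment rate: n + δ = 0.035 + 0.09 = 0.125.
Setting f'(k) = n+δ gives 0.43·k^(0.43−1) = 0.125, hence k_gold = (0.43/0.125)^(1/0.57) ≈ 8.7364.
y_gold = 8.7364^0.43 ≈ 2.5396.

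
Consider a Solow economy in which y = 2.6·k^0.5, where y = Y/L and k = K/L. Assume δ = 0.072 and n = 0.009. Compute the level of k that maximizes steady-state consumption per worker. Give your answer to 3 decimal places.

The effective depreciation rate is n + δ = 0.009 + 0.072 = 0.081.
Maximizing c = f(k) − (n+δ)·k gives f'(k) = n+δ, i.e. 0.5·2.6·k^(0.5−1) = 0.081, so k_gold = (0.5·2.6/0.081)^(1/0.5) ≈ 257.5827.

k_gold ≈ 257.583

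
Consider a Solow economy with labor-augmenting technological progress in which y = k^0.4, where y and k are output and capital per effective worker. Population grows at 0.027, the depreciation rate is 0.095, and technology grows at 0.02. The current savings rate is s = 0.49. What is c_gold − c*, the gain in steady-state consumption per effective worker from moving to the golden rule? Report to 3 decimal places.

Δc ≈ 0.032

Break-even investment rate: n + g + δ = 0.027 + 0.02 + 0.095 = 0.142.
Current steady state (s = 0.49): k* = (0.49/0.142)^(1/0.6) ≈ 7.8798, y* = 7.8798^0.4 ≈ 2.2835, c* = (1−0.49)·2.2835 ≈ 1.1646.
Golden rule sets MPK = n+g+δ: 0.4·k^(0.4−1) = 0.142, so k_gold = (0.4/0.142)^(1/0.6) ≈ 5.6185.
y_gold = 5.6185^0.4 ≈ 1.9946, c_gold = y_gold − 0.142·k_gold ≈ 1.1967.
Gain: Δc = 1.1967 − 1.1646 ≈ 0.0321.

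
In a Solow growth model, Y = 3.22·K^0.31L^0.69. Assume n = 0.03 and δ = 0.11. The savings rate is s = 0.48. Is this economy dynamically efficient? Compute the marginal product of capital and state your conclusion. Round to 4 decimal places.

dynamically inefficient; MPK ≈ 0.0904

The effective depreciation rate is n + δ = 0.03 + 0.11 = 0.14.
Steady-state k*: s·A·k^0.31 = 0.14·k gives k* = (0.48·3.22/0.14)^(1/0.69) ≈ 32.4750.
MPK = 0.31·3.22·32.4750^(-0.69) ≈ 0.0904.
MPK < n+δ = 0.14, so the economy is dynamically inefficient (over-saving).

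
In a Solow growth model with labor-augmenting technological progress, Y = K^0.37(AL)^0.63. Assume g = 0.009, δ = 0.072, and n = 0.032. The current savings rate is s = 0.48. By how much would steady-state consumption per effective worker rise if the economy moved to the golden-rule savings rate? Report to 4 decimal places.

Δc ≈ 0.0484

n + g + δ = 0.032 + 0.009 + 0.072 = 0.113.
Current steady state (s = 0.48): k* = (0.48/0.113)^(1/0.63) ≈ 9.9331, y* = 9.9331^0.37 ≈ 2.3384, c* = (1−0.48)·2.3384 ≈ 1.2160.
Setting f'(k) = n+g+δ gives 0.37·k^(0.37−1) = 0.113, hence k_gold = (0.37/0.113)^(1/0.63) ≈ 6.5714.
y_gold = 6.5714^0.37 ≈ 2.0069, c_gold = y_gold − 0.113·k_gold ≈ 1.2644.
Gain: Δc = 1.2644 − 1.2160 ≈ 0.0484.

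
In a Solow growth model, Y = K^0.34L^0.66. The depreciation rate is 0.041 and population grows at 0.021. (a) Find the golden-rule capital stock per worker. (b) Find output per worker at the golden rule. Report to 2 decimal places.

(a) k_gold ≈ 13.18; (b) y_gold ≈ 2.40

Capital per worker breaks even when investment replaces (n + δ)·k; here n + δ = 0.062.
Maximizing c = f(k) − (n+δ)·k gives f'(k) = n+δ, i.e. 0.34·k^(0.34−1) = 0.062, so k_gold = (0.34/0.062)^(1/0.66) ≈ 13.1774.
y_gold = 13.1774^0.34 ≈ 2.4029.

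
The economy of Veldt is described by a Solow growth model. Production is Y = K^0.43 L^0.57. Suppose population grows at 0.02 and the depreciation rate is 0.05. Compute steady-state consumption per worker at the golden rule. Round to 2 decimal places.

Break-even investment rate: n + δ = 0.02 + 0.05 = 0.07.
At the golden rule the marginal product of capital equals n+δ: 0.43·k^(0.43−1) = 0.07. Solving, k_gold = (0.43/0.07)^(1/0.57) ≈ 24.1605.
y_gold = 24.1605^0.43 ≈ 3.9331.
c_gold = y_gold − (n+δ)·k_gold = 3.9331 − 0.07·24.1605 ≈ 2.2419.

c_gold ≈ 2.24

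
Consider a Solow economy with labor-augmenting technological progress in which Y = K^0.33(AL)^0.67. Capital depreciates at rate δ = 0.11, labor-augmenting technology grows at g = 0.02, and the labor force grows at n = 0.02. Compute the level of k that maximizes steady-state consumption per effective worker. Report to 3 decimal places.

Capital per effective worker breaks even when investment replaces (n + g + δ)·k; here n + g + δ = 0.15.
At the golden rule the marginal product of capital equals n+g+δ: 0.33·k^(0.33−1) = 0.15. Solving, k_gold = (0.33/0.15)^(1/0.67) ≈ 3.2440.

k_gold ≈ 3.244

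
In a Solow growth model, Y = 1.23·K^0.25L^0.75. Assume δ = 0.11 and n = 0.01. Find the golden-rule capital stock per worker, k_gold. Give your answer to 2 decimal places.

The effective depreciation rate is n + δ = 0.01 + 0.11 = 0.12.
At the golden rule the marginal product of capital equals n+δ: 0.25·1.23·k^(0.25−1) = 0.12. Solving, k_gold = (0.25·1.23/0.12)^(1/0.75) ≈ 3.5066.

k_gold ≈ 3.51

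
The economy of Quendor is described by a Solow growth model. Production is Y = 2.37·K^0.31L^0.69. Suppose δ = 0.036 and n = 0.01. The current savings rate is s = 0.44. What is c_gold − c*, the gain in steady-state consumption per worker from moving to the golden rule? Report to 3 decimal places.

Δc ≈ 0.285

n + δ = 0.01 + 0.036 = 0.046.
Current steady state (s = 0.44): k* = (0.44·2.37/0.046)^(1/0.69) ≈ 92.1320, y* = 2.37·92.1320^0.31 ≈ 9.6320, c* = (1−0.44)·9.6320 ≈ 5.3939.
Golden rule sets MPK = n+δ: 0.31·2.37·k^(0.31−1) = 0.046, so k_gold = (0.31·2.37/0.046)^(1/0.69) ≈ 55.4611.
y_gold = 2.37·55.4611^0.31 ≈ 8.2297, c_gold = y_gold − 0.046·k_gold ≈ 5.6785.
Gain: Δc = 5.6785 − 5.3939 ≈ 0.2846.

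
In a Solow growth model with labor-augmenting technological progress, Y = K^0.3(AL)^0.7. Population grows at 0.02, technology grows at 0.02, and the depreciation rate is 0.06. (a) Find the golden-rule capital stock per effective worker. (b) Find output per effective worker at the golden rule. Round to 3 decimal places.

n + g + δ = 0.02 + 0.02 + 0.06 = 0.1.
At the golden rule the marginal product of capital equals n+g+δ: 0.3·k^(0.3−1) = 0.1. Solving, k_gold = (0.3/0.1)^(1/0.7) ≈ 4.8040.
y_gold = 4.8040^0.3 ≈ 1.6013.

(a) k_gold ≈ 4.804; (b) y_gold ≈ 1.601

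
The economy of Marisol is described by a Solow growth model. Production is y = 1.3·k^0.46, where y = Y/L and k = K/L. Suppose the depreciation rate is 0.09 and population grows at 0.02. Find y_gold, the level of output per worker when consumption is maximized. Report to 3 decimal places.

y_gold ≈ 5.499

Break-even investment rate: n + δ = 0.02 + 0.09 = 0.11.
Golden rule sets MPK = n+δ: 0.46·1.3·k^(0.46−1) = 0.11, so k_gold = (0.46·1.3/0.11)^(1/0.54) ≈ 22.9976.
Output: y_gold = 1.3·k_gold^0.46 = 1.3·22.9976^0.46 ≈ 5.4994.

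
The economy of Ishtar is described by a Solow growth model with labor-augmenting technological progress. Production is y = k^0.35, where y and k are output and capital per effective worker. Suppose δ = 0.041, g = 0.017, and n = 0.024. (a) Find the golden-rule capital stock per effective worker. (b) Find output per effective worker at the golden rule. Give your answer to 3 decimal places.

(a) k_gold ≈ 9.324; (b) y_gold ≈ 2.185

n + g + δ = 0.024 + 0.017 + 0.041 = 0.082.
Setting f'(k) = n+g+δ gives 0.35·k^(0.35−1) = 0.082, hence k_gold = (0.35/0.082)^(1/0.65) ≈ 9.3244.
y_gold = 9.3244^0.35 ≈ 2.1846.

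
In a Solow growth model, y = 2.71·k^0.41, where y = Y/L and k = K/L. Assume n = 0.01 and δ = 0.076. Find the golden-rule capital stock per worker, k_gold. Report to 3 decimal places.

k_gold ≈ 76.468

n + δ = 0.01 + 0.076 = 0.086.
Setting f'(k) = n+δ gives 0.41·2.71·k^(0.41−1) = 0.086, hence k_gold = (0.41·2.71/0.086)^(1/0.59) ≈ 76.4685.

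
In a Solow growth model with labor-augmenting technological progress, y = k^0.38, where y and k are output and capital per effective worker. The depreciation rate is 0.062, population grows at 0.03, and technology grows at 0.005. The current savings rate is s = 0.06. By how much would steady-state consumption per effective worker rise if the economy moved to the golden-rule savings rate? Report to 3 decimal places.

n + g + δ = 0.03 + 0.005 + 0.062 = 0.097.
Current steady state (s = 0.06): k* = (0.06/0.097)^(1/0.62) ≈ 0.4608, y* = 0.4608^0.38 ≈ 0.7450, c* = (1−0.06)·0.7450 ≈ 0.7003.
Golden rule sets MPK = n+g+δ: 0.38·k^(0.38−1) = 0.097, so k_gold = (0.38/0.097)^(1/0.62) ≈ 9.0463.
y_gold = 9.0463^0.38 ≈ 2.3092, c_gold = y_gold − 0.097·k_gold ≈ 1.4317.
Gain: Δc = 1.4317 − 0.7003 ≈ 0.7314.

Δc ≈ 0.731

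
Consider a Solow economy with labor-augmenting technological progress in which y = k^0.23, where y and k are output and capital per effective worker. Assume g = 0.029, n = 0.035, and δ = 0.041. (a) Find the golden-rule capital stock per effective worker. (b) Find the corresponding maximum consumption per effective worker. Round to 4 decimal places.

The effective depreciation rate is n + g + δ = 0.035 + 0.029 + 0.041 = 0.105.
At the golden rule the marginal product of capital equals n+g+δ: 0.23·k^(0.23−1) = 0.105. Solving, k_gold = (0.23/0.105)^(1/0.77) ≈ 2.7686.
y_gold = 2.7686^0.23 ≈ 1.2639; c_gold = y_gold − 0.105·k_gold ≈ 0.9732.

(a) k_gold ≈ 2.7686; (b) c_gold ≈ 0.9732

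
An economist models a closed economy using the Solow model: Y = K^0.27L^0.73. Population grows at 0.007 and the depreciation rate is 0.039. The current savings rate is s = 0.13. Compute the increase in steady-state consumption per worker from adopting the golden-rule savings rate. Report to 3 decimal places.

Break-even investment rate: n + δ = 0.007 + 0.039 = 0.046.
Current steady state (s = 0.13): k* = (0.13/0.046)^(1/0.73) ≈ 4.1501, y* = 4.1501^0.27 ≈ 1.4685, c* = (1−0.13)·1.4685 ≈ 1.2776.
At the golden rule the marginal product of capital equals n+δ: 0.27·k^(0.27−1) = 0.046. Solving, k_gold = (0.27/0.046)^(1/0.73) ≈ 11.2950.
y_gold = 11.2950^0.27 ≈ 1.9243, c_gold = y_gold − 0.046·k_gold ≈ 1.4048.
Gain: Δc = 1.4048 − 1.2776 ≈ 0.1272.

Δc ≈ 0.127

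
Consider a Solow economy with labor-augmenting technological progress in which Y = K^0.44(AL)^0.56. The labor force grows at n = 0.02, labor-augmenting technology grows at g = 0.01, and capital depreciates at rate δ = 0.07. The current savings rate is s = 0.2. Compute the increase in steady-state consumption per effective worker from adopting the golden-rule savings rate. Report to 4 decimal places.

Break-even investment rate: n + g + δ = 0.02 + 0.01 + 0.07 = 0.1.
Current steady state (s = 0.2): k* = (0.2/0.1)^(1/0.56) ≈ 3.4479, y* = 3.4479^0.44 ≈ 1.7239, c* = (1−0.2)·1.7239 ≈ 1.3792.
Setting f'(k) = n+g+δ gives 0.44·k^(0.44−1) = 0.1, hence k_gold = (0.44/0.1)^(1/0.56) ≈ 14.0936.
y_gold = 14.0936^0.44 ≈ 3.2031, c_gold = y_gold − 0.1·k_gold ≈ 1.7937.
Gain: Δc = 1.7937 − 1.3792 ≈ 0.4146.

Δc ≈ 0.4146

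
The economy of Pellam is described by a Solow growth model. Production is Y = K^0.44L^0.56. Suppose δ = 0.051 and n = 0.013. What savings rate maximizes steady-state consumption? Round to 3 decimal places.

n + δ = 0.013 + 0.051 = 0.064.
At the golden rule MPK = n+δ, and in any Cobb-Douglas steady state s = (n+δ)·k/y = MPK·k/y = capital's share 0.44.

s_gold = 0.440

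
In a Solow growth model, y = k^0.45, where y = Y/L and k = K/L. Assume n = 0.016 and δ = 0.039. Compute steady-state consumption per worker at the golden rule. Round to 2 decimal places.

c_gold ≈ 3.07

Break-even investment rate: n + δ = 0.016 + 0.039 = 0.055.
Golden rule sets MPK = n+δ: 0.45·k^(0.45−1) = 0.055, so k_gold = (0.45/0.055)^(1/0.55) ≈ 45.6801.
y_gold = 45.6801^0.45 ≈ 5.5831.
c_gold = y_gold − (n+δ)·k_gold = 5.5831 − 0.055·45.6801 ≈ 3.0707.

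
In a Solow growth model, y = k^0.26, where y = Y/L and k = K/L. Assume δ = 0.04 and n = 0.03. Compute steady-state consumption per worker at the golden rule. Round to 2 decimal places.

c_gold ≈ 1.17

n + δ = 0.03 + 0.04 = 0.07.
At the golden rule the marginal product of capital equals n+δ: 0.26·k^(0.26−1) = 0.07. Solving, k_gold = (0.26/0.07)^(1/0.74) ≈ 5.8898.
y_gold = 5.8898^0.26 ≈ 1.5857.
c_gold = y_gold − (n+δ)·k_gold = 1.5857 − 0.07·5.8898 ≈ 1.1734.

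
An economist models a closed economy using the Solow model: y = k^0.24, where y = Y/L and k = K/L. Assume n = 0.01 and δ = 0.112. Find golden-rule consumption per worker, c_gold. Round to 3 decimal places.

c_gold ≈ 0.941

n + δ = 0.01 + 0.112 = 0.122.
Setting f'(k) = n+δ gives 0.24·k^(0.24−1) = 0.122, hence k_gold = (0.24/0.122)^(1/0.76) ≈ 2.4358.
y_gold = 2.4358^0.24 ≈ 1.2382.
c_gold = y_gold − (n+δ)·k_gold = 1.2382 − 0.122·2.4358 ≈ 0.9410.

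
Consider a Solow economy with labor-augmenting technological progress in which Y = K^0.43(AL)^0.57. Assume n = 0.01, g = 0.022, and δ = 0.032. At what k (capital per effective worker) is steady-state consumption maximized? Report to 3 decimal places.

k_gold ≈ 28.274

n + g + δ = 0.01 + 0.022 + 0.032 = 0.064.
Setting f'(k) = n+g+δ gives 0.43·k^(0.43−1) = 0.064, hence k_gold = (0.43/0.064)^(1/0.57) ≈ 28.2737.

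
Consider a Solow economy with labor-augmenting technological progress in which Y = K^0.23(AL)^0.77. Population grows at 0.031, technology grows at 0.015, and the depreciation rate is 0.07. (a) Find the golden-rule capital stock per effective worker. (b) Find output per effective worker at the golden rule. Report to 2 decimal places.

(a) k_gold ≈ 2.43; (b) y_gold ≈ 1.23

n + g + δ = 0.031 + 0.015 + 0.07 = 0.116.
Golden rule sets MPK = n+g+δ: 0.23·k^(0.23−1) = 0.116, so k_gold = (0.23/0.116)^(1/0.77) ≈ 2.4326.
y_gold = 2.4326^0.23 ≈ 1.2269.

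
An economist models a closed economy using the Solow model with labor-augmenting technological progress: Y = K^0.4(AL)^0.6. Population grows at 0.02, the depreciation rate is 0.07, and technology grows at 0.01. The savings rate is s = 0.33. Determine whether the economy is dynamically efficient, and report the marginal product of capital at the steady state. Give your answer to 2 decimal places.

The effective depreciation rate is n + g + δ = 0.02 + 0.01 + 0.07 = 0.1.
Steady-state k*: s·k^0.4 = 0.1·k gives k* = (0.33/0.1)^(1/0.6) ≈ 7.3146.
MPK = 0.4·7.3146^(-0.6) ≈ 0.1212.
MPK > n+g+δ = 0.1, so the economy is dynamically efficient (under-saving).

dynamically efficient; MPK ≈ 0.12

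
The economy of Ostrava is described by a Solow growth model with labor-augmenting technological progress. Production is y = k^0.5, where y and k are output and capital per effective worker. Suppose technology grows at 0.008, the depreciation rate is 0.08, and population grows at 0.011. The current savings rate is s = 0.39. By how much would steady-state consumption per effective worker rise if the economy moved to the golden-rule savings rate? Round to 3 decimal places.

Δc ≈ 0.122

The effective depreciation rate is n + g + δ = 0.011 + 0.008 + 0.08 = 0.099.
Current steady state (s = 0.39): k* = (0.39/0.099)^(1/0.5) ≈ 15.5188, y* = 15.5188^0.5 ≈ 3.9394, c* = (1−0.39)·3.9394 ≈ 2.4030.
Maximizing c = f(k) − (n+g+δ)·k gives f'(k) = n+g+δ, i.e. 0.5·k^(0.5−1) = 0.099, so k_gold = (0.5/0.099)^(1/0.5) ≈ 25.5076.
y_gold = 25.5076^0.5 ≈ 5.0505, c_gold = y_gold − 0.099·k_gold ≈ 2.5253.
Gain: Δc = 2.5253 − 2.4030 ≈ 0.1222.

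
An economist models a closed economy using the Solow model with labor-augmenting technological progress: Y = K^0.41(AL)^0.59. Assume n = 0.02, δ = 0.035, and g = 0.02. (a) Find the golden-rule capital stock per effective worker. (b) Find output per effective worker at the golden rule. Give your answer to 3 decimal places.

(a) k_gold ≈ 17.798; (b) y_gold ≈ 3.256

Capital per effective worker breaks even when investment replaces (n + g + δ)·k; here n + g + δ = 0.075.
Maximizing c = f(k) − (n+g+δ)·k gives f'(k) = n+g+δ, i.e. 0.41·k^(0.41−1) = 0.075, so k_gold = (0.41/0.075)^(1/0.59) ≈ 17.7982.
y_gold = 17.7982^0.41 ≈ 3.2558.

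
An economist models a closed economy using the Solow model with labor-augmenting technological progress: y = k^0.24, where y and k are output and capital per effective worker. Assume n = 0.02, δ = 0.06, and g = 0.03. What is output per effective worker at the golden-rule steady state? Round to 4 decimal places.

y_gold ≈ 1.2794

n + g + δ = 0.02 + 0.03 + 0.06 = 0.11.
At the golden rule the marginal product of capital equals n+g+δ: 0.24·k^(0.24−1) = 0.11. Solving, k_gold = (0.24/0.11)^(1/0.76) ≈ 2.7913.
Output: y_gold = k_gold^0.24 = 2.7913^0.24 ≈ 1.2794.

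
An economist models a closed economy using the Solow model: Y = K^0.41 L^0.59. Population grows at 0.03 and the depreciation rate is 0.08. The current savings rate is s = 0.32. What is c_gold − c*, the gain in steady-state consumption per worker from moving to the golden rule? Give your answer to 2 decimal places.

Δc ≈ 0.04

Capital per worker breaks even when investment replaces (n + δ)·k; here n + δ = 0.11.
Current steady state (s = 0.32): k* = (0.32/0.11)^(1/0.59) ≈ 6.1098, y* = 6.1098^0.41 ≈ 2.1003, c* = (1−0.32)·2.1003 ≈ 1.4282.
At the golden rule the marginal product of capital equals n+δ: 0.41·k^(0.41−1) = 0.11. Solving, k_gold = (0.41/0.11)^(1/0.59) ≈ 9.2995.
y_gold = 9.2995^0.41 ≈ 2.4950, c_gold = y_gold − 0.11·k_gold ≈ 1.4720.
Gain: Δc = 1.4720 − 1.4282 ≈ 0.0439.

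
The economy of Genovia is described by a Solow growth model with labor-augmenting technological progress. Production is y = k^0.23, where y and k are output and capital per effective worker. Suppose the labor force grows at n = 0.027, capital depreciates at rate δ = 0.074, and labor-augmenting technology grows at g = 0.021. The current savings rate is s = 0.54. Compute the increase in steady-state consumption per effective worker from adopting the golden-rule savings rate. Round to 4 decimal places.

n + g + δ = 0.027 + 0.021 + 0.074 = 0.122.
Current steady state (s = 0.54): k* = (0.54/0.122)^(1/0.77) ≈ 6.9025, y* = 6.9025^0.23 ≈ 1.5594, c* = (1−0.54)·1.5594 ≈ 0.7173.
At the golden rule the marginal product of capital equals n+g+δ: 0.23·k^(0.23−1) = 0.122. Solving, k_gold = (0.23/0.122)^(1/0.77) ≈ 2.2784.
y_gold = 2.2784^0.23 ≈ 1.2085, c_gold = y_gold − 0.122·k_gold ≈ 0.9306.
Gain: Δc = 0.9306 − 0.7173 ≈ 0.2132.

Δc ≈ 0.2132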